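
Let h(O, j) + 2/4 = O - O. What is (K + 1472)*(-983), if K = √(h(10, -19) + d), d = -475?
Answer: -1446976 - 983*I*√1902/2 ≈ -1.447e+6 - 21435.0*I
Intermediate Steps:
h(O, j) = -½ (h(O, j) = -½ + (O - O) = -½ + 0 = -½)
K = I*√1902/2 (K = √(-½ - 475) = √(-951/2) = I*√1902/2 ≈ 21.806*I)
(K + 1472)*(-983) = (I*√1902/2 + 1472)*(-983) = (1472 + I*√1902/2)*(-983) = -1446976 - 983*I*√1902/2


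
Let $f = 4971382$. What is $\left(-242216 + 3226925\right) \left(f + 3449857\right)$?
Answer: $25134947834451$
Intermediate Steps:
$\left(-242216 + 3226925\right) \left(f + 3449857\right) = \left(-242216 + 3226925\right) \left(4971382 + 3449857\right) = 2984709 \cdot 8421239 = 25134947834451$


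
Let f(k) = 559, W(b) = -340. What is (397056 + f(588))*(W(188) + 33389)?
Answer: 13140778135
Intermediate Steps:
(397056 + f(588))*(W(188) + 33389) = (397056 + 559)*(-340 + 33389) = 397615*33049 = 13140778135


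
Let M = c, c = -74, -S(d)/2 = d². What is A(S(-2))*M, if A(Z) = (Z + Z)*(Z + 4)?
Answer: -4736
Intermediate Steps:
S(d) = -2*d²
A(Z) = 2*Z*(4 + Z) (A(Z) = (2*Z)*(4 + Z) = 2*Z*(4 + Z))
M = -74
A(S(-2))*M = (2*(-2*(-2)²)*(4 - 2*(-2)²))*(-74) = (2*(-2*4)*(4 - 2*4))*(-74) = (2*(-8)*(4 - 8))*(-74) = (2*(-8)*(-4))*(-74) = 64*(-74) = -4736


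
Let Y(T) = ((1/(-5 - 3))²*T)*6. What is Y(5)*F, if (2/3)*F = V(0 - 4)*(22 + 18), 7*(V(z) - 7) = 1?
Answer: 5625/28 ≈ 200.89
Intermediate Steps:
Y(T) = 3*T/32 (Y(T) = ((1/(-8))²*T)*6 = ((-⅛)²*T)*6 = (T/64)*6 = 3*T/32)
V(z) = 50/7 (V(z) = 7 + (⅐)*1 = 7 + ⅐ = 50/7)
F = 3000/7 (F = 3*(50*(22 + 18)/7)/2 = 3*((50/7)*40)/2 = (3/2)*(2000/7) = 3000/7 ≈ 428.57)
Y(5)*F = ((3/32)*5)*(3000/7) = (15/32)*(3000/7) = 5625/28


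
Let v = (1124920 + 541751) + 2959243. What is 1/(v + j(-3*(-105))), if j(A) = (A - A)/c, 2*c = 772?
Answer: 1/4625914 ≈ 2.1617e-7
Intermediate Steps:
c = 386 (c = (1/2)*772 = 386)
v = 4625914 (v = 1666671 + 2959243 = 4625914)
j(A) = 0 (j(A) = (A - A)/386 = 0*(1/386) = 0)
1/(v + j(-3*(-105))) = 1/(4625914 + 0) = 1/4625914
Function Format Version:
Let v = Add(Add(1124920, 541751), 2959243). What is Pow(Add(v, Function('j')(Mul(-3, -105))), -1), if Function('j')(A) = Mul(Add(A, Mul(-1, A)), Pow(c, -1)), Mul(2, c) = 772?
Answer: Rational(1, 4625914) ≈ 2.1617e-7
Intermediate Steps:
c = 386 (c = Mul(Rational(1, 2), 772) = 386)
v = 4625914 (v = Add(1666671, 2959243) = 4625914)
Function('j')(A) = 0 (Function('j')(A) = Mul(Add(A, Mul(-1, A)), Pow(386, -1)) = Mul(0, Rational(1, 386)) = 0)
Pow(Add(v, Function('j')(Mul(-3, -105))), -1) = Pow(Add(4625914, 0), -1) = Pow(4625914, -1) = Rational(1, 4625914)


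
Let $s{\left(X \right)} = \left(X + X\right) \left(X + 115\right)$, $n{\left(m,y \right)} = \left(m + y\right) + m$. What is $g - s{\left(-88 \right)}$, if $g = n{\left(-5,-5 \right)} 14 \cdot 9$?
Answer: $2862$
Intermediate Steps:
$n{\left(m,y \right)} = y + 2 m$
$s{\left(X \right)} = 2 X \left(115 + X\right)$
$g = -1890$ ($g = \left(-5 + 2 \left(-5\right)\right) 14 \cdot 9 = \left(-5 - 10\right) 14 \cdot 9 = \left(-15\right) 14 \cdot 9 = \left(-210\right) 9 = -1890$)
$g - s{\left(-88 \right)} = -1890 - 2 \left(-88\right) \left(115 - 88\right) = -1890 - 2 \left(-88\right) 27 = -1890 - -4752 = -1890 + 4752 = 2862$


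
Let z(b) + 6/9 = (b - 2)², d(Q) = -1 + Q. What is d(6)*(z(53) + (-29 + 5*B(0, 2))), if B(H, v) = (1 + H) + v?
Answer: 38795/3 ≈ 12932.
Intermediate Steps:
B(H, v) = 1 + H + v
z(b) = -⅔ + (-2 + b)² (z(b) = -⅔ + (b - 2)² = -⅔ + (-2 + b)²)
d(6)*(z(53) + (-29 + 5*B(0, 2))) = (-1 + 6)*((-⅔ + (-2 + 53)²) + (-29 + 5*(1 + 0 + 2))) = 5*((-⅔ + 51²) + (-29 + 5*3)) = 5*((-⅔ + 2601) + (-29 + 15)) = 5*(7801/3 - 14) = 5*(7759/3) = 38795/3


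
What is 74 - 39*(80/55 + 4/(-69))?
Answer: 4942/253 ≈ 19.534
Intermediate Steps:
74 - 39*(80/55 + 4/(-69)) = 74 - 39*(80*(1/55) + 4*(-1/69)) = 74 - 39*(16/11 - 4/69) = 74 - 39*1060/759 = 74 - 13780/253 = 4942/253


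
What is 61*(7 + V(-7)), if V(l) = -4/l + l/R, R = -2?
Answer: 9455/14 ≈ 675.36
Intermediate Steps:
V(l) = -4/l - l/2 (V(l) = -4/l + l/(-2) = -4/l + l*(-1/2) = -4/l - l/2)
61*(7 + V(-7)) = 61*(7 + (-4/(-7) - 1/2*(-7))) = 61*(7 + (-4*(-1/7) + 7/2)) = 61*(7 + (4/7 + 7/2)) = 61*(7 + 57/14) = 61*(155/14) = 9455/14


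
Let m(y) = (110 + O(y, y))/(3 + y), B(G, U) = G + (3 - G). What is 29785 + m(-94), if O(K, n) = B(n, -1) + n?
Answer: 2710416/91 ≈ 29785.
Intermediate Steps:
B(G, U) = 3
O(K, n) = 3 + n
m(y) = (113 + y)/(3 + y) (m(y) = (110 + (3 + y))/(3 + y) = (113 + y)/(3 + y))
29785 + m(-94) = 29785 + (113 - 94)/(3 - 94) = 29785 + 19/(-91) = 29785 - 1/91*19 = 29785 - 19/91 = 2710416/91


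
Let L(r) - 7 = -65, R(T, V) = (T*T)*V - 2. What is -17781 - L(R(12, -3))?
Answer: -17723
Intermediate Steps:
R(T, V) = -2 + V*T² (R(T, V) = T²*V - 2 = V*T² - 2 = -2 + V*T²)
L(r) = -58 (L(r) = 7 - 65 = -58)
-17781 - L(R(12, -3)) = -17781 - 1*(-58) = -17781 + 58 = -17723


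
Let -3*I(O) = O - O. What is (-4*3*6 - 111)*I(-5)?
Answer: 0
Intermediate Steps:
I(O) = 0 (I(O) = -(O - O)/3 = -⅓*0 = 0)
(-4*3*6 - 111)*I(-5) = (-4*3*6 - 111)*0 = (-12*6 - 111)*0 = (-72 - 111)*0 = -183*0 = 0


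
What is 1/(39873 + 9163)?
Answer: 1/49036 ≈ 2.0393e-5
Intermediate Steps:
1/(39873 + 9163) = 1/49036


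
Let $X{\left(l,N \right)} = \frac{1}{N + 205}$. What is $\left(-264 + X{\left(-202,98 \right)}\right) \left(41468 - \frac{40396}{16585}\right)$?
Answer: $- \frac{55010321362544}{5025255} \approx -1.0947 \cdot 10^{7}$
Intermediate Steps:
$X{\left(l,N \right)} = \frac{1}{205 + N}$
$\left(-264 + X{\left(-202,98 \right)}\right) \left(41468 - \frac{40396}{16585}\right) = \left(-264 + \frac{1}{205 + 98}\right) \left(41468 - \frac{40396}{16585}\right) = \left(-264 + \frac{1}{303}\right) \left(41468 - \frac{40396}{16585}\right) = \left(- \frac{79991}{303}\right) \frac{687706384}{16585} = - \frac{55010321362544}{5025255}$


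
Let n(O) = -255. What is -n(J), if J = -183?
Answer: 255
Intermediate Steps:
-n(J) = -1*(-255) = 255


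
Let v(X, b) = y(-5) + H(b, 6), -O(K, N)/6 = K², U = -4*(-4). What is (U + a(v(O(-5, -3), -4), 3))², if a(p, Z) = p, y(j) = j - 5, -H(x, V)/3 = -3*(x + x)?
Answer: 4356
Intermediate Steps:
H(x, V) = 18*x (H(x, V) = -(-9)*(x + x) = -(-9)*2*x = -(-18)*x = 18*x)
U = 16
y(j) = -5 + j
O(K, N) = -6*K²
v(X, b) = -10 + 18*b (v(X, b) = (-5 - 5) + 18*b = -10 + 18*b)
(U + a(v(O(-5, -3), -4), 3))² = (16 + (-10 + 18*(-4)))² = (16 + (-10 - 72))² = (16 - 82)² = (-66)² = 4356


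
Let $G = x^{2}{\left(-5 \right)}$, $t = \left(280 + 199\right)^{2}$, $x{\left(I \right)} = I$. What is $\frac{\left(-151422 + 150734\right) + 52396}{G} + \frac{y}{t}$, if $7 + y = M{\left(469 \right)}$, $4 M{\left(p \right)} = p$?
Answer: $\frac{47455751937}{22944100} \approx 2068.3$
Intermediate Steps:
$M{\left(p \right)} = \frac{p}{4}$
$y = \frac{441}{4}$ ($y = -7 + \frac{1}{4} \cdot 469 = -7 + \frac{469}{4} = \frac{441}{4} \approx 110.25$)
$t = 229441$ ($t = 479^{2} = 229441$)
$G = 25$ ($G = \left(-5\right)^{2} = 25$)
$\frac{\left(-151422 + 150734\right) + 52396}{G} + \frac{y}{t} = \frac{\left(-151422 + 150734\right) + 52396}{25} + \frac{441}{4 \cdot 229441} = \left(-688 + 52396\right) \frac{1}{25} + \frac{441}{4} \cdot \frac{1}{229441} = 51708 \cdot \frac{1}{25} + \frac{441}{917764} = \frac{51708}{25} + \frac{441}{917764} = \frac{47455751937}{22944100}$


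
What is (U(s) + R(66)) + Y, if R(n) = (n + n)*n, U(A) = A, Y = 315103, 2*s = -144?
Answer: 323743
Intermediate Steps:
s = -72 (s = (½)*(-144) = -72)
R(n) = 2*n² (R(n) = (2*n)*n = 2*n²)
(U(s) + R(66)) + Y = (-72 + 2*66²) + 315103 = (-72 + 2*4356) + 315103 = (-72 + 8712) + 315103 = 8640 + 315103 = 323743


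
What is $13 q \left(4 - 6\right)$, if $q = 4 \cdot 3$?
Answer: $-312$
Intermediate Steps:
$q = 12$
$13 q \left(4 - 6\right) = 13 \cdot 12 \left(4 - 6\right) = 156 \left(-2\right) = -312$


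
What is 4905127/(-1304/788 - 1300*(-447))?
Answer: 966310019/114476374 ≈ 8.4411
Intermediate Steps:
4905127/(-1304/788 - 1300*(-447)) = 4905127/(-1304*1/788 + 581100) = 4905127/(-326/197 + 581100) = 4905127/(114476374/197) = 4905127*(197/114476374) = 966310019/114476374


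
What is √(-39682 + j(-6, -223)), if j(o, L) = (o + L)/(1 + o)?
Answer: I*√990905/5 ≈ 199.09*I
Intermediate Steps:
j(o, L) = (L + o)/(1 + o)
√(-39682 + j(-6, -223)) = √(-39682 + (-223 - 6)/(1 - 6)) = √(-39682 - 229/(-5)) = √(-39682 - ⅕*(-229)) = √(-39682 + 229/5) = √(-198181/5) = I*√990905/5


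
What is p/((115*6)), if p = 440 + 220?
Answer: 22/23 ≈ 0.95652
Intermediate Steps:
p = 660
p/((115*6)) = 660/((115*6)) = 660/690 = 660*(1/690) = 22/23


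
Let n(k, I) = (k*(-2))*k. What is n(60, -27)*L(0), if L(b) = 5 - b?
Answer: -36000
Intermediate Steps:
n(k, I) = -2*k² (n(k, I) = (-2*k)*k = -2*k²)
n(60, -27)*L(0) = (-2*60²)*(5 - 1*0) = (-2*3600)*(5 + 0) = -7200*5 = -36000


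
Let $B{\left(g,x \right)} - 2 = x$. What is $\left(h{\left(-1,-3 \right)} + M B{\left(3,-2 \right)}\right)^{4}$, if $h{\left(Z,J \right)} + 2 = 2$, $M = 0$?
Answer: $0$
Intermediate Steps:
$h{\left(Z,J \right)} = 0$ ($h{\left(Z,J \right)} = -2 + 2 = 0$)
$B{\left(g,x \right)} = 2 + x$
$\left(h{\left(-1,-3 \right)} + M B{\left(3,-2 \right)}\right)^{4} = \left(0 + 0 \left(2 - 2\right)\right)^{4} = \left(0 + 0 \cdot 0\right)^{4} = \left(0 + 0\right)^{4} = 0^{4} = 0$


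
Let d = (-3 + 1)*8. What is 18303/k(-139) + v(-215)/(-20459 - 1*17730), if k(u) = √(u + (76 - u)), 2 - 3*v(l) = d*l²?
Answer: -246534/38189 + 18303*√19/38 ≈ 2093.0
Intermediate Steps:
d = -16 (d = -2*8 = -16)
v(l) = ⅔ + 16*l²/3 (v(l) = ⅔ - (-16)*l²/3 = ⅔ + 16*l²/3)
k(u) = 2*√19 (k(u) = √76 = 2*√19)
18303/k(-139) + v(-215)/(-20459 - 1*17730) = 18303/((2*√19)) + (⅔ + (16/3)*(-215)²)/(-20459 - 1*17730) = 18303*(√19/38) + (⅔ + (16/3)*46225)/(-20459 - 17730) = 18303*√19/38 + (⅔ + 739600/3)/(-38189) = 18303*√19/38 + 246534*(-1/38189) = 18303*√19/38 - 246534/38189 = -246534/38189 + 18303*√19/38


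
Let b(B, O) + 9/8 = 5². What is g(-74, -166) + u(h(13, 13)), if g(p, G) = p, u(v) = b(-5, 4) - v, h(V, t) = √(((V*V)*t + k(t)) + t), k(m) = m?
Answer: -401/8 - 3*√247 ≈ -97.274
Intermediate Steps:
b(B, O) = 191/8 (b(B, O) = -9/8 + 5² = -9/8 + 25 = 191/8)
h(V, t) = √(2*t + t*V²) (h(V, t) = √(((V*V)*t + t) + t) = √((V²*t + t) + t) = √((t*V² + t) + t) = √((t + t*V²) + t) = √(2*t + t*V²))
u(v) = 191/8 - v
g(-74, -166) + u(h(13, 13)) = -74 + (191/8 - √(13*(2 + 13²))) = -74 + (191/8 - √(13*(2 + 169))) = -74 + (191/8 - √(13*171)) = -74 + (191/8 - √2223) = -74 + (191/8 - 3*√247) = -401/8 - 3*√247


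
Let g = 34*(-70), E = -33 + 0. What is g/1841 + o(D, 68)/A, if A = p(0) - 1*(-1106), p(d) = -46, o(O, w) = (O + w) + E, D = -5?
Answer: -35251/27878 ≈ -1.2645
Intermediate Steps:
E = -33
o(O, w) = -33 + O + w (o(O, w) = (O + w) - 33 = -33 + O + w)
g = -2380
A = 1060 (A = -46 - 1*(-1106) = -46 + 1106 = 1060)
g/1841 + o(D, 68)/A = -2380/1841 + (-33 - 5 + 68)/1060 = -2380*1/1841 + 30*(1/1060) = -340/263 + 3/106 = -35251/27878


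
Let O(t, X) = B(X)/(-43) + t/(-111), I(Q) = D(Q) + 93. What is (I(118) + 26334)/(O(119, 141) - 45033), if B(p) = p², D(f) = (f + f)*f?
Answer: -259054575/217154417 ≈ -1.1930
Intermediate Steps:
D(f) = 2*f² (D(f) = (2*f)*f = 2*f²)
I(Q) = 93 + 2*Q² (I(Q) = 2*Q² + 93 = 93 + 2*Q²)
O(t, X) = -X²/43 - t/111 (O(t, X) = X²/(-43) + t/(-111) = X²*(-1/43) + t*(-1/111) = -X²/43 - t/111)
(I(118) + 26334)/(O(119, 141) - 45033) = ((93 + 2*118²) + 26334)/((-1/43*141² - 1/111*119) - 45033) = ((93 + 2*13924) + 26334)/((-1/43*19881 - 119/111) - 45033) = ((93 + 27848) + 26334)/((-19881/43 - 119/111) - 45033) = (27941 + 26334)/(-2211908/4773 - 45033) = 54275/(-217154417/4773) = 54275*(-4773/217154417) = -259054575/217154417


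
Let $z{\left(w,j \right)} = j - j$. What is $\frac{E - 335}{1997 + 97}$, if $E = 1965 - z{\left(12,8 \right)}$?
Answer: $\frac{815}{1047} \approx 0.77841$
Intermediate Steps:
$z{\left(w,j \right)} = 0$
$E = 1965$ ($E = 1965 - 0 = 1965 + 0 = 1965$)
$\frac{E - 335}{1997 + 97} = \frac{1965 - 335}{1997 + 97} = \frac{1630}{2094} = 1630 \cdot \frac{1}{2094} = \frac{815}{1047}$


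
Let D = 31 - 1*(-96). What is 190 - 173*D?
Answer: -21781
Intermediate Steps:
D = 127 (D = 31 + 96 = 127)
190 - 173*D = 190 - 173*127 = 190 - 21971 = -21781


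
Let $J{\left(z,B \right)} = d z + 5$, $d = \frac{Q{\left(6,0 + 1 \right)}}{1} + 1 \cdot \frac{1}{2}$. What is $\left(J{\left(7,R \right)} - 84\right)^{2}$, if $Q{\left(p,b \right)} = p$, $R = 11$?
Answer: $\frac{4489}{4} \approx 1122.3$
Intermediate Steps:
$d = \frac{13}{2}$ ($d = \frac{6}{1} + 1 \cdot \frac{1}{2} = 6 \cdot 1 + 1 \cdot \frac{1}{2} = 6 + \frac{1}{2} = \frac{13}{2} \approx 6.5$)
$J{\left(z,B \right)} = 5 + \frac{13 z}{2}$ ($J{\left(z,B \right)} = \frac{13 z}{2} + 5 = 5 + \frac{13 z}{2}$)
$\left(J{\left(7,R \right)} - 84\right)^{2} = \left(\left(5 + \frac{13}{2} \cdot 7\right) - 84\right)^{2} = \left(\left(5 + \frac{91}{2}\right) - 84\right)^{2} = \left(\frac{101}{2} - 84\right)^{2} = \left(- \frac{67}{2}\right)^{2} = \frac{4489}{4}$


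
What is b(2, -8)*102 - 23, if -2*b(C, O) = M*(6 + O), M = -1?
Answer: -125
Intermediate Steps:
b(C, O) = 3 + O/2 (b(C, O) = -(-1)*(6 + O)/2 = -(-6 - O)/2 = 3 + O/2)
b(2, -8)*102 - 23 = (3 + (½)*(-8))*102 - 23 = (3 - 4)*102 - 23 = -1*102 - 23 = -102 - 23 = -125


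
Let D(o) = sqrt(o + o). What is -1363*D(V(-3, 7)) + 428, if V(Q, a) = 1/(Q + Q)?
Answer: 428 - 1363*I*sqrt(3)/3 ≈ 428.0 - 786.93*I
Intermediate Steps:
V(Q, a) = 1/(2*Q)
D(o) = sqrt(2)*sqrt(o) (D(o) = sqrt(2*o) = sqrt(2)*sqrt(o))
-1363*D(V(-3, 7)) + 428 = -1363*sqrt(2)*sqrt((1/2)/(-3)) + 428 = -1363*sqrt(2)*sqrt((1/2)*(-1/3)) + 428 = -1363*sqrt(2)*sqrt(-1/6) + 428 = -1363*sqrt(2)*I*sqrt(6)/6 + 428 = -1363*I*sqrt(3)/3 + 428 = 428 - 1363*I*sqrt(3)/3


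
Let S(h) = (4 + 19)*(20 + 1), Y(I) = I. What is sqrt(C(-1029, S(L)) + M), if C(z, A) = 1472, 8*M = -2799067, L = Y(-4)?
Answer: 9*I*sqrt(68822)/4 ≈ 590.26*I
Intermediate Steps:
L = -4
S(h) = 483 (S(h) = 23*21 = 483)
M = -2799067/8 (M = (1/8)*(-2799067) = -2799067/8 ≈ -3.4988e+5)
sqrt(C(-1029, S(L)) + M) = sqrt(1472 - 2799067/8) = sqrt(-2787291/8) = 9*I*sqrt(68822)/4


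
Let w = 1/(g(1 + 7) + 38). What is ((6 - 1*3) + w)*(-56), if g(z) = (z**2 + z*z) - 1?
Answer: -27776/165 ≈ -168.34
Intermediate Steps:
g(z) = -1 + 2*z**2 (g(z) = (z**2 + z**2) - 1 = 2*z**2 - 1 = -1 + 2*z**2)
w = 1/165 (w = 1/((-1 + 2*(1 + 7)**2) + 38) = 1/((-1 + 2*8**2) + 38) = 1/((-1 + 2*64) + 38) = 1/((-1 + 128) + 38) = 1/(127 + 38) = 1/165 ≈ 0.0060606)
((6 - 1*3) + w)*(-56) = ((6 - 1*3) + 1/165)*(-56) = ((6 - 3) + 1/165)*(-56) = (3 + 1/165)*(-56) = (496/165)*(-56) = -27776/165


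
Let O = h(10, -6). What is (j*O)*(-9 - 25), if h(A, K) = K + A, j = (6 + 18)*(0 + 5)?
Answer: -16320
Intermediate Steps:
j = 120 (j = 24*5 = 120)
h(A, K) = A + K
O = 4 (O = 10 - 6 = 4)
(j*O)*(-9 - 25) = (120*4)*(-9 - 25) = 480*(-34) = -16320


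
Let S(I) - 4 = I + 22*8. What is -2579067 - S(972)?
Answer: -2580219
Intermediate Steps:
S(I) = 180 + I (S(I) = 4 + (I + 22*8) = 4 + (I + 176) = 4 + (176 + I) = 180 + I)
-2579067 - S(972) = -2579067 - (180 + 972) = -2579067 - 1*1152 = -2579067 - 1152 = -2580219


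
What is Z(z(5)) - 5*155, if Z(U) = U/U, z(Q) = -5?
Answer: -774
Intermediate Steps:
Z(U) = 1
Z(z(5)) - 5*155 = 1 - 5*155 = 1 - 775 = -774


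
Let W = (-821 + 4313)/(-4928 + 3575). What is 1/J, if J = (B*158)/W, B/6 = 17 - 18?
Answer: 97/35629 ≈ 0.0027225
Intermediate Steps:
W = -1164/451 (W = 3492/(-1353) = 3492*(-1/1353) = -1164/451 ≈ -2.5809)
B = -6 (B = 6*(17 - 18) = 6*(-1) = -6)
J = 35629/97 (J = (-6*158)/(-1164/451) = -948*(-451/1164) = 35629/97 ≈ 367.31)
1/J = 1/(35629/97) = 97/35629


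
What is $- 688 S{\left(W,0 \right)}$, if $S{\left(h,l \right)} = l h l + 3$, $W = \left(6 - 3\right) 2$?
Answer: $-2064$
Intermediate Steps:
$W = 6$ ($W = 3 \cdot 2 = 6$)
$S{\left(h,l \right)} = 3 + h l^{2}$ ($S{\left(h,l \right)} = h l l + 3 = h l^{2} + 3 = 3 + h l^{2}$)
$- 688 S{\left(W,0 \right)} = - 688 \left(3 + 6 \cdot 0^{2}\right) = - 688 \left(3 + 6 \cdot 0\right) = - 688 \left(3 + 0\right) = \left(-688\right) 3 = -2064$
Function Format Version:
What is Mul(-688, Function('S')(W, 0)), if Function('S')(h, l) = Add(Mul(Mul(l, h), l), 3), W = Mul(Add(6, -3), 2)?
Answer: -2064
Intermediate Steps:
W = 6 (W = Mul(3, 2) = 6)
Function('S')(h, l) = Add(3, Mul(h, Pow(l, 2))) (Function('S')(h, l) = Add(Mul(Mul(h, l), l), 3) = Add(Mul(h, Pow(l, 2)), 3) = Add(3, Mul(h, Pow(l, 2))))
Mul(-688, Function('S')(W, 0)) = Mul(-688, Add(3, Mul(6, Pow(0, 2)))) = Mul(-688, Add(3, Mul(6, 0))) = Mul(-688, Add(3, 0)) = Mul(-688, 3) = -2064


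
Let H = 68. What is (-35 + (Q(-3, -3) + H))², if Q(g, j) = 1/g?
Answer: 9604/9 ≈ 1067.1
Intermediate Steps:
(-35 + (Q(-3, -3) + H))² = (-35 + (1/(-3) + 68))² = (-35 + (-⅓ + 68))² = (-35 + 203/3)² = (98/3)² = 9604/9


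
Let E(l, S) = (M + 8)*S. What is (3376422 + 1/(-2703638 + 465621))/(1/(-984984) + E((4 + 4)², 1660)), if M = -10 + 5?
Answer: 7443021583808042232/10977966462667423 ≈ 678.00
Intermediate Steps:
M = -5
E(l, S) = 3*S (E(l, S) = (-5 + 8)*S = 3*S)
(3376422 + 1/(-2703638 + 465621))/(1/(-984984) + E((4 + 4)², 1660)) = (3376422 + 1/(-2703638 + 465621))/(1/(-984984) + 3*1660) = (3376422 + 1/(-2238017))/(-1/984984 + 4980) = (3376422 - 1/2238017)/(4905220319/984984) = (7556489835173/2238017)*(984984/4905220319) = 7443021583808042232/10977966462667423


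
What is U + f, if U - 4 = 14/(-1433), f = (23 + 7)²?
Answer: 1295418/1433 ≈ 903.99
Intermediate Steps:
f = 900 (f = 30² = 900)
U = 5718/1433 (U = 4 + 14/(-1433) = 4 + 14*(-1/1433) = 4 - 14/1433 = 5718/1433 ≈ 3.9902)
U + f = 5718/1433 + 900 = 1295418/1433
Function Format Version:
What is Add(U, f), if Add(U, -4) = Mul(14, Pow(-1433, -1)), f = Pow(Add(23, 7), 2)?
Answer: Rational(1295418, 1433) ≈ 903.99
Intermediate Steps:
f = 900 (f = Pow(30, 2) = 900)
U = Rational(5718, 1433) (U = Add(4, Mul(14, Pow(-1433, -1))) = Add(4, Mul(14, Rational(-1, 1433))) = Add(4, Rational(-14, 1433)) = Rational(5718, 1433) ≈ 3.9902)
Add(U, f) = Add(Rational(5718, 1433), 900) = Rational(1295418, 1433)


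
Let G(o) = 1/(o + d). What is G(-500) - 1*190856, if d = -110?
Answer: -116422161/610 ≈ -1.9086e+5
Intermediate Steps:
G(o) = 1/(-110 + o) (G(o) = 1/(o - 110) = 1/(-110 + o))
G(-500) - 1*190856 = 1/(-110 - 500) - 1*190856 = 1/(-610) - 190856 = -1/610 - 190856 = -116422161/610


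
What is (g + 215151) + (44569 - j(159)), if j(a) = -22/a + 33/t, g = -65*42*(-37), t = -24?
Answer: 458850485/1272 ≈ 3.6073e+5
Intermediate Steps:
g = 101010 (g = -2730*(-37) = 101010)
j(a) = -11/8 - 22/a (j(a) = -22/a + 33/(-24) = -22/a + 33*(-1/24) = -22/a - 11/8 = -11/8 - 22/a)
(g + 215151) + (44569 - j(159)) = (101010 + 215151) + (44569 - (-11/8 - 22/159)) = 316161 + (44569 - (-11/8 - 22*1/159)) = 316161 + (44569 - (-11/8 - 22/159)) = 316161 + (44569 - 1*(-1925/1272)) = 316161 + (44569 + 1925/1272) = 316161 + 56693693/1272 = 458850485/1272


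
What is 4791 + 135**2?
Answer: 23016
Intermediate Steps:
4791 + 135**2 = 4791 + 18225 = 23016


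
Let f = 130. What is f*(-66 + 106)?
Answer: 5200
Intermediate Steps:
f*(-66 + 106) = 130*(-66 + 106) = 130*40 = 5200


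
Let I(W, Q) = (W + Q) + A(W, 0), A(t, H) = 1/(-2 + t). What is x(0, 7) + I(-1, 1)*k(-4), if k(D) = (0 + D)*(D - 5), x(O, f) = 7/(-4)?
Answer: -55/4 ≈ -13.750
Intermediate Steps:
x(O, f) = -7/4 (x(O, f) = 7*(-¼) = -7/4)
k(D) = D*(-5 + D)
I(W, Q) = Q + W + 1/(-2 + W) (I(W, Q) = (W + Q) + 1/(-2 + W) = (Q + W) + 1/(-2 + W) = Q + W + 1/(-2 + W))
x(0, 7) + I(-1, 1)*k(-4) = -7/4 + ((1 + (-2 - 1)*(1 - 1))/(-2 - 1))*(-4*(-5 - 4)) = -7/4 + ((1 - 3*0)/(-3))*(-4*(-9)) = -7/4 - (1 + 0)/3*36 = -7/4 - ⅓*1*36 = -7/4 - ⅓*36 = -7/4 - 12 = -55/4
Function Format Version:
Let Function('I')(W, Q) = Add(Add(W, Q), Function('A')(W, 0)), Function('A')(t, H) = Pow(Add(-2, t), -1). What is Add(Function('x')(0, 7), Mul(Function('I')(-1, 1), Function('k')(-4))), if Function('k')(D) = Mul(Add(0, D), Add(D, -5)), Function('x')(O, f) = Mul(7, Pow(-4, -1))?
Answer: Rational(-55, 4) ≈ -13.750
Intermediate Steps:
Function('x')(O, f) = Rational(-7, 4) (Function('x')(O, f) = Mul(7, Rational(-1, 4)) = Rational(-7, 4))
Function('k')(D) = Mul(D, Add(-5, D))
Function('I')(W, Q) = Add(Q, W, Pow(Add(-2, W), -1)) (Function('I')(W, Q) = Add(Add(W, Q), Pow(Add(-2, W), -1)) = Add(Add(Q, W), Pow(Add(-2, W), -1)) = Add(Q, W, Pow(Add(-2, W), -1)))
Add(Function('x')(0, 7), Mul(Function('I')(-1, 1), Function('k')(-4))) = Add(Rational(-7, 4), Mul(Mul(Pow(Add(-2, -1), -1), Add(1, Mul(Add(-2, -1), Add(1, -1)))), Mul(-4, Add(-5, -4)))) = Add(Rational(-7, 4), Mul(Mul(Pow(-3, -1), Add(1, Mul(-3, 0))), Mul(-4, -9))) = Add(Rational(-7, 4), Mul(Mul(Rational(-1, 3), Add(1, 0)), 36)) = Add(Rational(-7, 4), Mul(Mul(Rational(-1, 3), 1), 36)) = Add(Rational(-7, 4), Mul(Rational(-1, 3), 36)) = Add(Rational(-7, 4), -12) = Rational(-55, 4)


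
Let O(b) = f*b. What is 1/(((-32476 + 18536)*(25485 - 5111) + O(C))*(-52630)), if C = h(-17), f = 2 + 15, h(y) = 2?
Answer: 1/14947631873380 ≈ 6.6900e-14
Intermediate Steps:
f = 17
C = 2
O(b) = 17*b
1/(((-32476 + 18536)*(25485 - 5111) + O(C))*(-52630)) = 1/(((-32476 + 18536)*(25485 - 5111) + 17*2)*(-52630)) = -1/52630/(-13940*20374 + 34) = -1/52630/(-284013560 + 34) = -1/52630/(-284013526) = -1/284013526*(-1/52630) = 1/14947631873380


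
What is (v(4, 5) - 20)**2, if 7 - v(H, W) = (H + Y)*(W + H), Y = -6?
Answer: 25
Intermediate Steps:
v(H, W) = 7 - (-6 + H)*(H + W) (v(H, W) = 7 - (H - 6)*(W + H) = 7 - (-6 + H)*(H + W))
(v(4, 5) - 20)**2 = ((7 - 1*4**2 + 6*4 + 6*5 - 1*4*5) - 20)**2 = ((7 - 1*16 + 24 + 30 - 20) - 20)**2 = ((7 - 16 + 24 + 30 - 20) - 20)**2 = (25 - 20)**2 = 5**2 = 25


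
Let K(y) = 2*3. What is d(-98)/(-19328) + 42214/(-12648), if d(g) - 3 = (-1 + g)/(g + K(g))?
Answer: -9383583083/2811296256 ≈ -3.3378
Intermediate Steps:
K(y) = 6
d(g) = 3 + (-1 + g)/(6 + g) (d(g) = 3 + (-1 + g)/(g + 6) = 3 + (-1 + g)/(6 + g))
d(-98)/(-19328) + 42214/(-12648) = ((17 + 4*(-98))/(6 - 98))/(-19328) + 42214/(-12648) = ((17 - 392)/(-92))*(-1/19328) + 42214*(-1/12648) = -1/92*(-375)*(-1/19328) - 21107/6324 = (375/92)*(-1/19328) - 21107/6324 = -375/1778176 - 21107/6324 = -9383583083/2811296256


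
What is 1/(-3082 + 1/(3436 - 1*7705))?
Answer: -4269/13157059 ≈ -0.00032446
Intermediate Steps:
1/(-3082 + 1/(3436 - 1*7705)) = 1/(-3082 + 1/(3436 - 7705)) = 1/(-3082 + 1/(-4269)) = 1/(-3082 - 1/4269) = 1/(-13157059/4269) = -4269/13157059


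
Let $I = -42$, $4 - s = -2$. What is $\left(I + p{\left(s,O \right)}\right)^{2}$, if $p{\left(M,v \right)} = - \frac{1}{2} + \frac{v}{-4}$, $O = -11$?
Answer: $\frac{25281}{16} \approx 1580.1$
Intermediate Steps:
$s = 6$ ($s = 4 - -2 = 4 + 2 = 6$)
$p{\left(M,v \right)} = - \frac{1}{2} - \frac{v}{4}$ ($p{\left(M,v \right)} = \left(-1\right) \frac{1}{2} + v \left(- \frac{1}{4}\right) = - \frac{1}{2} - \frac{v}{4}$)
$\left(I + p{\left(s,O \right)}\right)^{2} = \left(-42 - - \frac{9}{4}\right)^{2} = \left(-42 + \left(- \frac{1}{2} + \frac{11}{4}\right)\right)^{2} = \left(-42 + \frac{9}{4}\right)^{2} = \left(- \frac{159}{4}\right)^{2} = \frac{25281}{16}$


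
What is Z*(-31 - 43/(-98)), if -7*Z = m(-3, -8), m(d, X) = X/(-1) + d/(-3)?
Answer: 26955/686 ≈ 39.293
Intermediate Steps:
m(d, X) = -X - d/3 (m(d, X) = X*(-1) + d*(-1/3) = -X - d/3)
Z = -9/7 (Z = -(-1*(-8) - 1/3*(-3))/7 = -(8 + 1)/7 = -1/7*9 = -9/7 ≈ -1.2857)
Z*(-31 - 43/(-98)) = -9*(-31 - 43/(-98))/7 = -9*(-31 - 43*(-1/98))/7 = -9*(-31 + 43/98)/7 = -9/7*(-2995/98) = 26955/686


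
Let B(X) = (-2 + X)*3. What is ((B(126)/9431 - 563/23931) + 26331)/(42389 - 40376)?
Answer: 5942732848070/454320534393 ≈ 13.080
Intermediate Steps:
B(X) = -6 + 3*X
((B(126)/9431 - 563/23931) + 26331)/(42389 - 40376) = (((-6 + 3*126)/9431 - 563/23931) + 26331)/(42389 - 40376) = (((-6 + 378)*(1/9431) - 563*1/23931) + 26331)/2013 = ((372*(1/9431) - 563/23931) + 26331)*(1/2013) = ((372/9431 - 563/23931) + 26331)*(1/2013) = (3592679/225693261 + 26331)*(1/2013) = (5942732848070/225693261)*(1/2013) = 5942732848070/454320534393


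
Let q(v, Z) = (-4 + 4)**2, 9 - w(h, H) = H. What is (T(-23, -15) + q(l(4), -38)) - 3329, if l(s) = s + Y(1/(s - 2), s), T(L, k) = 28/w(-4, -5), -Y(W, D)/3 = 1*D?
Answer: -3327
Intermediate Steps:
w(h, H) = 9 - H
Y(W, D) = -3*D
T(L, k) = 2 (T(L, k) = 28/(9 - 1*(-5)) = 28/(9 + 5) = 28/14 = 28*(1/14) = 2)
l(s) = -2*s (l(s) = s - 3*s = -2*s)
q(v, Z) = 0 (q(v, Z) = 0**2 = 0)
(T(-23, -15) + q(l(4), -38)) - 3329 = (2 + 0) - 3329 = 2 - 3329 = -3327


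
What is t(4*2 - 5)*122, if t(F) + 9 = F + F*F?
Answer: 366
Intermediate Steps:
t(F) = -9 + F + F² (t(F) = -9 + (F + F*F) = -9 + (F + F²) = -9 + F + F²)
t(4*2 - 5)*122 = (-9 + (4*2 - 5) + (4*2 - 5)²)*122 = (-9 + (8 - 5) + (8 - 5)²)*122 = (-9 + 3 + 3²)*122 = (-9 + 3 + 9)*122 = 3*122 = 366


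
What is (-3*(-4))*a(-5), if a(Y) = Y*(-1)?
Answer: 60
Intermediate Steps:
a(Y) = -Y
(-3*(-4))*a(-5) = (-3*(-4))*(-1*(-5)) = 12*5 = 60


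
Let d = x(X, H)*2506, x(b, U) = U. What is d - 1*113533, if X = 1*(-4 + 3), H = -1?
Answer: -116039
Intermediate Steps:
X = -1 (X = 1*(-1) = -1)
d = -2506 (d = -1*2506 = -2506)
d - 1*113533 = -2506 - 1*113533 = -2506 - 113533 = -116039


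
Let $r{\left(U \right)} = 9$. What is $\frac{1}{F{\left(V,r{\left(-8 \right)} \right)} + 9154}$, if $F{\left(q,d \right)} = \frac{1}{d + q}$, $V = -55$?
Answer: $\frac{46}{421083} \approx 0.00010924$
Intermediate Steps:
$\frac{1}{F{\left(V,r{\left(-8 \right)} \right)} + 9154} = \frac{1}{\frac{1}{9 - 55} + 9154} = \frac{1}{\frac{1}{-46} + 9154} = \frac{1}{- \frac{1}{46} + 9154} = \frac{1}{\frac{421083}{46}} = \frac{46}{421083}$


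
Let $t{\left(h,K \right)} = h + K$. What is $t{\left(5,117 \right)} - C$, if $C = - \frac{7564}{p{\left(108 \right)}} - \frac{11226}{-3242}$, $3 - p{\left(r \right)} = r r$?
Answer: $\frac{2228388245}{18902481} \approx 117.89$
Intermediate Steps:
$t{\left(h,K \right)} = K + h$
$p{\left(r \right)} = 3 - r^{2}$ ($p{\left(r \right)} = 3 - r r = 3 - r^{2}$)
$C = \frac{77714437}{18902481}$ ($C = - \frac{7564}{3 - 108^{2}} - \frac{11226}{-3242} = - \frac{7564}{3 - 11664} - - \frac{5613}{1621} = - \frac{7564}{3 - 11664} + \frac{5613}{1621} = - \frac{7564}{-11661} + \frac{5613}{1621} = \left(-7564\right) \left(- \frac{1}{11661}\right) + \frac{5613}{1621} = \frac{7564}{11661} + \frac{5613}{1621} = \frac{77714437}{18902481} \approx 4.1113$)
$t{\left(5,117 \right)} - C = \left(117 + 5\right) - \frac{77714437}{18902481} = 122 - \frac{77714437}{18902481} = \frac{2228388245}{18902481}$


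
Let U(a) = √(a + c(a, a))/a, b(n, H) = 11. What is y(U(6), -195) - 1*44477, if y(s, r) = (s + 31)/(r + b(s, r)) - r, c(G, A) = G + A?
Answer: -8147919/184 - √2/368 ≈ -44282.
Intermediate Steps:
c(G, A) = A + G
U(a) = √3/√a (U(a) = √(a + (a + a))/a = √(a + 2*a)/a = √(3*a)/a = (√3*√a)/a = √3/√a)
y(s, r) = -r + (31 + s)/(11 + r) (y(s, r) = (s + 31)/(r + 11) - r = (31 + s)/(11 + r) - r = -r + (31 + s)/(11 + r))
y(U(6), -195) - 1*44477 = (31 + √3/√6 - 1*(-195)² - 11*(-195))/(11 - 195) - 1*44477 = (31 + √3*(√6/6) - 1*38025 + 2145)/(-184) - 44477 = -(31 + √2/2 - 38025 + 2145)/184 - 44477 = -(-35849 + √2/2)/184 - 44477 = (35849/184 - √2/368) - 44477 = -8147919/184 - √2/368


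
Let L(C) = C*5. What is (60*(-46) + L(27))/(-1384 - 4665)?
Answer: 2625/6049 ≈ 0.43396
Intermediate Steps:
L(C) = 5*C
(60*(-46) + L(27))/(-1384 - 4665) = (60*(-46) + 5*27)/(-1384 - 4665) = (-2760 + 135)/(-6049) = -2625*(-1/6049) = 2625/6049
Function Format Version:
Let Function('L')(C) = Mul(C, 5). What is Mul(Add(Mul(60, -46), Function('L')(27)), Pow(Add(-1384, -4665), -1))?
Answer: Rational(2625, 6049) ≈ 0.43396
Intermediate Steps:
Function('L')(C) = Mul(5, C)
Mul(Add(Mul(60, -46), Function('L')(27)), Pow(Add(-1384, -4665), -1)) = Mul(Add(Mul(60, -46), Mul(5, 27)), Pow(Add(-1384, -4665), -1)) = Mul(Add(-2760, 135), Pow(-6049, -1)) = Mul(-2625, Rational(-1, 6049)) = Rational(2625, 6049)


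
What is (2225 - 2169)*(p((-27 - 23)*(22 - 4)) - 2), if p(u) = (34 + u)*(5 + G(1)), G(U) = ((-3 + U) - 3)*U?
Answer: -112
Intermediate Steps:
G(U) = U*(-6 + U) (G(U) = (-6 + U)*U = U*(-6 + U))
p(u) = 0 (p(u) = (34 + u)*(5 + 1*(-6 + 1)) = (34 + u)*(5 + 1*(-5)) = (34 + u)*(5 - 5) = (34 + u)*0 = 0)
(2225 - 2169)*(p((-27 - 23)*(22 - 4)) - 2) = (2225 - 2169)*(0 - 2) = 56*(-2) = -112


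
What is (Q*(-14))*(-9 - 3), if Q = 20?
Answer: 3360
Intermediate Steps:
(Q*(-14))*(-9 - 3) = (20*(-14))*(-9 - 3) = -280*(-12) = 3360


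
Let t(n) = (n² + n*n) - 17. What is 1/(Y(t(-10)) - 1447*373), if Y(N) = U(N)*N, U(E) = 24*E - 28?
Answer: 1/258881 ≈ 3.8628e-6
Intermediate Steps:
t(n) = -17 + 2*n² (t(n) = (n² + n²) - 17 = 2*n² - 17 = -17 + 2*n²)
U(E) = -28 + 24*E
Y(N) = N*(-28 + 24*N) (Y(N) = (-28 + 24*N)*N = N*(-28 + 24*N))
1/(Y(t(-10)) - 1447*373) = 1/(4*(-17 + 2*(-10)²)*(-7 + 6*(-17 + 2*(-10)²)) - 1447*373) = 1/(4*(-17 + 2*100)*(-7 + 6*(-17 + 2*100)) - 539731) = 1/(4*(-17 + 200)*(-7 + 6*(-17 + 200)) - 539731) = 1/(4*183*(-7 + 6*183) - 539731) = 1/(4*183*(-7 + 1098) - 539731) = 1/(4*183*1091 - 539731) = 1/(798612 - 539731) = 1/258881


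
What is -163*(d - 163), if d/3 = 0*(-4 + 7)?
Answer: 26569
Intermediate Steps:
d = 0 (d = 3*(0*(-4 + 7)) = 3*(0*3) = 3*0 = 0)
-163*(d - 163) = -163*(0 - 163) = -163*(-163) = 26569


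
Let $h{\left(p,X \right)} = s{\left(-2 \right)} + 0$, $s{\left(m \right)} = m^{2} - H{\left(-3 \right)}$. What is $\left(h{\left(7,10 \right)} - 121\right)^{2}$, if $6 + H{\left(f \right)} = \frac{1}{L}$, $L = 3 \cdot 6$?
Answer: $\frac{3996001}{324} \approx 12333.0$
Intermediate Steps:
$L = 18$
$H{\left(f \right)} = - \frac{107}{18}$ ($H{\left(f \right)} = -6 + \frac{1}{18} = - \frac{107}{18}$)
$s{\left(m \right)} = \frac{107}{18} + m^{2}$ ($s{\left(m \right)} = m^{2} - - \frac{107}{18} = m^{2} + \frac{107}{18} = \frac{107}{18} + m^{2}$)
$h{\left(p,X \right)} = \frac{179}{18}$ ($h{\left(p,X \right)} = \left(\frac{107}{18} + \left(-2\right)^{2}\right) + 0 = \left(\frac{107}{18} + 4\right) + 0 = \frac{179}{18} + 0 = \frac{179}{18}$)
$\left(h{\left(7,10 \right)} - 121\right)^{2} = \left(\frac{179}{18} - 121\right)^{2} = \left(- \frac{1999}{18}\right)^{2} = \frac{3996001}{324}$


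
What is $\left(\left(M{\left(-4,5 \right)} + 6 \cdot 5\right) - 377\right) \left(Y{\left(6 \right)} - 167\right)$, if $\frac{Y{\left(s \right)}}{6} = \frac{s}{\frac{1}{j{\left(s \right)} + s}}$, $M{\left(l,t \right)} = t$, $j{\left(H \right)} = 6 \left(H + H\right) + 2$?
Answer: $-927846$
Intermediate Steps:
$j{\left(H \right)} = 2 + 12 H$ ($j{\left(H \right)} = 6 \cdot 2 H + 2 = 12 H + 2 = 2 + 12 H$)
$Y{\left(s \right)} = 6 s \left(2 + 13 s\right)$ ($Y{\left(s \right)} = 6 \frac{s}{\frac{1}{\left(2 + 12 s\right) + s}} = 6 \frac{s}{\frac{1}{2 + 13 s}} = 6 s \left(2 + 13 s\right)$)
$\left(\left(M{\left(-4,5 \right)} + 6 \cdot 5\right) - 377\right) \left(Y{\left(6 \right)} - 167\right) = \left(\left(5 + 6 \cdot 5\right) - 377\right) \left(6 \cdot 6 \left(2 + 13 \cdot 6\right) - 167\right) = \left(\left(5 + 30\right) - 377\right) \left(6 \cdot 6 \left(2 + 78\right) - 167\right) = \left(35 - 377\right) \left(6 \cdot 6 \cdot 80 - 167\right) = - 342 \left(2880 - 167\right) = \left(-342\right) 2713 = -927846$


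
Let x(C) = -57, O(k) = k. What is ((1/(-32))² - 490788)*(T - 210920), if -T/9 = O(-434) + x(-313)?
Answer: 103780569688411/1024 ≈ 1.0135e+11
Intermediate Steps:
T = 4419 (T = -9*(-434 - 57) = -9*(-491) = 4419)
((1/(-32))² - 490788)*(T - 210920) = ((1/(-32))² - 490788)*(4419 - 210920) = ((-1/32)² - 490788)*(-206501) = (1/1024 - 490788)*(-206501) = -502566911/1024*(-206501) = 103780569688411/1024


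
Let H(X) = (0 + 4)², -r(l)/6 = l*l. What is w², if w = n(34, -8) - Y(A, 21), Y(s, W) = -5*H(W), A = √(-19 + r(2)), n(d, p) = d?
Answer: 12996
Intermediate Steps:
r(l) = -6*l² (r(l) = -6*l*l = -6*l²)
H(X) = 16 (H(X) = 4² = 16)
A = I*√43 (A = √(-19 - 6*2²) = √(-19 - 6*4) = √(-19 - 24) = √(-43) = I*√43 ≈ 6.5574*I)
Y(s, W) = -80 (Y(s, W) = -5*16 = -80)
w = 114 (w = 34 - 1*(-80) = 34 + 80 = 114)
w² = 114² = 12996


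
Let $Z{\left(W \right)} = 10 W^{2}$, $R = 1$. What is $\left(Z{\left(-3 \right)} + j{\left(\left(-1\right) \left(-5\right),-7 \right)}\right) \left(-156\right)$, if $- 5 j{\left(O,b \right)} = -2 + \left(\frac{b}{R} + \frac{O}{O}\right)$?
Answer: $- \frac{71448}{5} \approx -14290.0$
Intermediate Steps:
$j{\left(O,b \right)} = \frac{1}{5} - \frac{b}{5}$ ($j{\left(O,b \right)} = - \frac{-2 + \left(\frac{b}{1} + \frac{O}{O}\right)}{5} = - \frac{-2 + \left(b 1 + 1\right)}{5} = - \frac{-2 + \left(b + 1\right)}{5} = - \frac{-2 + \left(1 + b\right)}{5} = - \frac{-1 + b}{5} = \frac{1}{5} - \frac{b}{5}$)
$\left(Z{\left(-3 \right)} + j{\left(\left(-1\right) \left(-5\right),-7 \right)}\right) \left(-156\right) = \left(10 \left(-3\right)^{2} + \left(\frac{1}{5} - - \frac{7}{5}\right)\right) \left(-156\right) = \left(10 \cdot 9 + \left(\frac{1}{5} + \frac{7}{5}\right)\right) \left(-156\right) = \left(90 + \frac{8}{5}\right) \left(-156\right) = \frac{458}{5} \left(-156\right) = - \frac{71448}{5}$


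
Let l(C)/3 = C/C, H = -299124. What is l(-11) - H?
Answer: 299127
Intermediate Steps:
l(C) = 3 (l(C) = 3*(C/C) = 3*1 = 3)
l(-11) - H = 3 - 1*(-299124) = 3 + 299124 = 299127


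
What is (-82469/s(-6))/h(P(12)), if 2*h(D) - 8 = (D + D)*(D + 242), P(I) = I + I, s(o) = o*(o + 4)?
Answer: -82469/76656 ≈ -1.0758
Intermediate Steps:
s(o) = o*(4 + o)
P(I) = 2*I
h(D) = 4 + D*(242 + D) (h(D) = 4 + ((D + D)*(D + 242))/2 = 4 + ((2*D)*(242 + D))/2 = 4 + (2*D*(242 + D))/2 = 4 + D*(242 + D))
(-82469/s(-6))/h(P(12)) = (-82469*(-1/(6*(4 - 6))))/(4 + (2*12)² + 242*(2*12)) = (-82469/((-6*(-2))))/(4 + 24² + 242*24) = (-82469/12)/(4 + 576 + 5808) = -82469*1/12/6388 = -82469/12*1/6388 = -82469/76656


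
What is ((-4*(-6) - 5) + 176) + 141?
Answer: 336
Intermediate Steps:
((-4*(-6) - 5) + 176) + 141 = ((24 - 5) + 176) + 141 = (19 + 176) + 141 = 195 + 141 = 336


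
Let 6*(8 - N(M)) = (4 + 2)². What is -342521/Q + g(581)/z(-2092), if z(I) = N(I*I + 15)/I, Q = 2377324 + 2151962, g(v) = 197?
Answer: -933314074253/4529286 ≈ -2.0606e+5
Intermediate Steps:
N(M) = 2 (N(M) = 8 - (4 + 2)²/6 = 8 - ⅙*6² = 8 - ⅙*36 = 8 - 6 = 2)
Q = 4529286
z(I) = 2/I
-342521/Q + g(581)/z(-2092) = -342521/4529286 + 197/((2/(-2092))) = -342521*1/4529286 + 197/((2*(-1/2092))) = -342521/4529286 + 197/(-1/1046) = -342521/4529286 + 197*(-1046) = -342521/4529286 - 206062 = -933314074253/4529286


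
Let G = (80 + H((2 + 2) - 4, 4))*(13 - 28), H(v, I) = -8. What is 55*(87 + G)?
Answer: -54615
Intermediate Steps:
G = -1080 (G = (80 - 8)*(13 - 28) = 72*(-15) = -1080)
55*(87 + G) = 55*(87 - 1080) = 55*(-993) = -54615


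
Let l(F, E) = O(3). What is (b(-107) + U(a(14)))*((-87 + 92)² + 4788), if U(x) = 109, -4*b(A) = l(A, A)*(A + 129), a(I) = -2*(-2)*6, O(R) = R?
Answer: 890405/2 ≈ 4.4520e+5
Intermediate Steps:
l(F, E) = 3
a(I) = 24 (a(I) = 4*6 = 24)
b(A) = -387/4 - 3*A/4 (b(A) = -3*(A + 129)/4 = -3*(129 + A)/4 = -(387 + 3*A)/4 = -387/4 - 3*A/4)
(b(-107) + U(a(14)))*((-87 + 92)² + 4788) = ((-387/4 - ¾*(-107)) + 109)*((-87 + 92)² + 4788) = ((-387/4 + 321/4) + 109)*(5² + 4788) = (-33/2 + 109)*(25 + 4788) = (185/2)*4813 = 890405/2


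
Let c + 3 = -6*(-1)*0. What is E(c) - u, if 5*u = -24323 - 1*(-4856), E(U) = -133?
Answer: 18802/5 ≈ 3760.4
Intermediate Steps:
c = -3 (c = -3 - 6*(-1)*0 = -3 + 6*0 = -3 + 0 = -3)
u = -19467/5 (u = (-24323 - 1*(-4856))/5 = (-24323 + 4856)/5 = (⅕)*(-19467) = -19467/5 ≈ -3893.4)
E(c) - u = -133 - 1*(-19467/5) = -133 + 19467/5 = 18802/5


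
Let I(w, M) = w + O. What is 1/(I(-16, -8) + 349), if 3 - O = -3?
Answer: 1/339 ≈ 0.0029499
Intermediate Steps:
O = 6 (O = 3 - 1*(-3) = 3 + 3 = 6)
I(w, M) = 6 + w (I(w, M) = w + 6 = 6 + w)
1/(I(-16, -8) + 349) = 1/((6 - 16) + 349) = 1/(-10 + 349) = 1/339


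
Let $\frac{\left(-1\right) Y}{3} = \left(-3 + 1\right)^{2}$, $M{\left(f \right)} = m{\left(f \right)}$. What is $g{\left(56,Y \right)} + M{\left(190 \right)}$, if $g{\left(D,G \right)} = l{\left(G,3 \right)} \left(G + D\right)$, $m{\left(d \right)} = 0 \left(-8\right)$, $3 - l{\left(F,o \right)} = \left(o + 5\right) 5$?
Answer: $-1628$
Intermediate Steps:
$l{\left(F,o \right)} = -22 - 5 o$ ($l{\left(F,o \right)} = 3 - \left(o + 5\right) 5 = 3 - \left(5 + o\right) 5 = 3 - \left(25 + 5 o\right) = -22 - 5 o$)
$m{\left(d \right)} = 0$
$M{\left(f \right)} = 0$
$Y = -12$ ($Y = - 3 \left(-3 + 1\right)^{2} = - 3 \left(-2\right)^{2} = \left(-3\right) 4 = -12$)
$g{\left(D,G \right)} = - 37 D - 37 G$ ($g{\left(D,G \right)} = \left(-22 - 15\right) \left(G + D\right) = \left(-22 - 15\right) \left(D + G\right) = - 37 \left(D + G\right) = - 37 D - 37 G$)
$g{\left(56,Y \right)} + M{\left(190 \right)} = \left(\left(-37\right) 56 - -444\right) + 0 = \left(-2072 + 444\right) + 0 = -1628 + 0 = -1628$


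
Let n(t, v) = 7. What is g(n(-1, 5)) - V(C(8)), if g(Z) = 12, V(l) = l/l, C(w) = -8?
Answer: 11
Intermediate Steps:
V(l) = 1
g(n(-1, 5)) - V(C(8)) = 12 - 1*1 = 12 - 1 = 11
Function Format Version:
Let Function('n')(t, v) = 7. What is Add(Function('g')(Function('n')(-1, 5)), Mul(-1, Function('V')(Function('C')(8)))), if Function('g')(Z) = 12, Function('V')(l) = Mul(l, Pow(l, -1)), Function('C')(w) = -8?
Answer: 11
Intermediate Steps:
Function('V')(l) = 1
Add(Function('g')(Function('n')(-1, 5)), Mul(-1, Function('V')(Function('C')(8)))) = Add(12, Mul(-1, 1)) = Add(12, -1) = 11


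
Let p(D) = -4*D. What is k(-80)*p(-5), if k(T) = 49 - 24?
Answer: 500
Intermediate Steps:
k(T) = 25
k(-80)*p(-5) = 25*(-4*(-5)) = 25*20 = 500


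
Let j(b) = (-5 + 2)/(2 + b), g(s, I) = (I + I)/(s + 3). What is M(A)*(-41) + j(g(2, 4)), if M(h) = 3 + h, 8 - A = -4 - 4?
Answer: -4679/6 ≈ -779.83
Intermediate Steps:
g(s, I) = 2*I/(3 + s) (g(s, I) = (2*I)/(3 + s) = 2*I/(3 + s))
j(b) = -3/(2 + b)
A = 16 (A = 8 - (-4 - 4) = 8 - 1*(-8) = 8 + 8 = 16)
M(A)*(-41) + j(g(2, 4)) = (3 + 16)*(-41) - 3/(2 + 2*4/(3 + 2)) = 19*(-41) - 3/(2 + 2*4/5) = -779 - 3/(2 + 2*4*(1/5)) = -779 - 3/(2 + 8/5) = -779 - 3/18/5 = -779 - 3*5/18 = -779 - 5/6 = -4679/6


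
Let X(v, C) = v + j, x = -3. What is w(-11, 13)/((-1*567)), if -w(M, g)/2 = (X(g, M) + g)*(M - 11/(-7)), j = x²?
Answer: -220/189 ≈ -1.1640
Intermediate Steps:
j = 9 (j = (-3)² = 9)
X(v, C) = 9 + v (X(v, C) = v + 9 = 9 + v)
w(M, g) = -2*(9 + 2*g)*(11/7 + M) (w(M, g) = -2*((9 + g) + g)*(M - 11/(-7)) = -2*(9 + 2*g)*(M - 11*(-⅐)) = -2*(9 + 2*g)*(M + 11/7) = -2*(9 + 2*g)*(11/7 + M))
w(-11, 13)/((-1*567)) = (-198/7 - 18*(-11) - 44/7*13 - 4*(-11)*13)/((-1*567)) = (-198/7 + 198 - 572/7 + 572)/(-567) = 660*(-1/567) = -220/189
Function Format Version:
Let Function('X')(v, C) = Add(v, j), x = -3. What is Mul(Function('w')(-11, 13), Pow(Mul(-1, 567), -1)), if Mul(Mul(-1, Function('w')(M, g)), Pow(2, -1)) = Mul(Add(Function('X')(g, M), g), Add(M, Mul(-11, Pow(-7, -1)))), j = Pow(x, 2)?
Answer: Rational(-220, 189) ≈ -1.1640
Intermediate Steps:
j = 9 (j = Pow(-3, 2) = 9)
Function('X')(v, C) = Add(9, v) (Function('X')(v, C) = Add(v, 9) = Add(9, v))
Function('w')(M, g) = Mul(-2, Add(9, Mul(2, g)), Add(Rational(11, 7), M)) (Function('w')(M, g) = Mul(-2, Mul(Add(Add(9, g), g), Add(M, Mul(-11, Pow(-7, -1))))) = Mul(-2, Mul(Add(9, Mul(2, g)), Add(M, Mul(-11, Rational(-1, 7))))) = Mul(-2, Mul(Add(9, Mul(2, g)), Add(M, Rational(11, 7)))) = Mul(-2, Mul(Add(9, Mul(2, g)), Add(Rational(11, 7), M))) = Mul(-2, Add(9, Mul(2, g)), Add(Rational(11, 7), M)))
Mul(Function('w')(-11, 13), Pow(Mul(-1, 567), -1)) = Mul(Add(Rational(-198, 7), Mul(-18, -11), Mul(Rational(-44, 7), 13), Mul(-4, -11, 13)), Pow(Mul(-1, 567), -1)) = Mul(Add(Rational(-198, 7), 198, Rational(-572, 7), 572), Pow(-567, -1)) = Mul(660, Rational(-1, 567)) = Rational(-220, 189)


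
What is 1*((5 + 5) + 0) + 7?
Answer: 17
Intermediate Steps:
1*((5 + 5) + 0) + 7 = 1*(10 + 0) + 7 = 1*10 + 7 = 10 + 7 = 17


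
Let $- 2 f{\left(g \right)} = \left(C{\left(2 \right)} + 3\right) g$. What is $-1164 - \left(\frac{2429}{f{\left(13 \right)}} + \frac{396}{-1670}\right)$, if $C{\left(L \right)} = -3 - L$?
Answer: $- \frac{14660861}{10855} \approx -1350.6$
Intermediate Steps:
$f{\left(g \right)} = g$ ($f{\left(g \right)} = - \frac{\left(\left(-3 - 2\right) + 3\right) g}{2} = - \frac{\left(-5 + 3\right) g}{2} = - \frac{\left(-2\right) g}{2} = g$)
$-1164 - \left(\frac{2429}{f{\left(13 \right)}} + \frac{396}{-1670}\right) = -1164 - \left(\frac{2429}{13} + \frac{396}{-1670}\right) = -1164 - \left(2429 \cdot \frac{1}{13} + 396 \left(- \frac{1}{1670}\right)\right) = -1164 - \left(\frac{2429}{13} - \frac{198}{835}\right) = -1164 - \frac{2025641}{10855} = - \frac{14660861}{10855}$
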